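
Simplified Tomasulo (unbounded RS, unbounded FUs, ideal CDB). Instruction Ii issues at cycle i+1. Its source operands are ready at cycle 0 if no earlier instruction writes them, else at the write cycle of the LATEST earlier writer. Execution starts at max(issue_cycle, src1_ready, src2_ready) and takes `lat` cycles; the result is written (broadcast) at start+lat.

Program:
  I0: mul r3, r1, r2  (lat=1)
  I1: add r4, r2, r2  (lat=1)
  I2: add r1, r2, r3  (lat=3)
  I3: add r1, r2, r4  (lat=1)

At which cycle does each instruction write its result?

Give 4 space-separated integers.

Answer: 2 3 6 5

Derivation:
I0 mul r3: issue@1 deps=(None,None) exec_start@1 write@2
I1 add r4: issue@2 deps=(None,None) exec_start@2 write@3
I2 add r1: issue@3 deps=(None,0) exec_start@3 write@6
I3 add r1: issue@4 deps=(None,1) exec_start@4 write@5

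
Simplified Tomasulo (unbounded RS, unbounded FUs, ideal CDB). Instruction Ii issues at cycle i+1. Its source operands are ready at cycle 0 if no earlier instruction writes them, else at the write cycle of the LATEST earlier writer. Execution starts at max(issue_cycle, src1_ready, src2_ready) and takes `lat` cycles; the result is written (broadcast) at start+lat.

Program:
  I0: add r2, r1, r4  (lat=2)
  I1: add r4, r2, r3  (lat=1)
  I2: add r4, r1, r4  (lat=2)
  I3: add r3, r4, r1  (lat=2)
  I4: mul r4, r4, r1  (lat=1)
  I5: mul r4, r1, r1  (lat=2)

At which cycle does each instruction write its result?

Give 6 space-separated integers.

I0 add r2: issue@1 deps=(None,None) exec_start@1 write@3
I1 add r4: issue@2 deps=(0,None) exec_start@3 write@4
I2 add r4: issue@3 deps=(None,1) exec_start@4 write@6
I3 add r3: issue@4 deps=(2,None) exec_start@6 write@8
I4 mul r4: issue@5 deps=(2,None) exec_start@6 write@7
I5 mul r4: issue@6 deps=(None,None) exec_start@6 write@8

Answer: 3 4 6 8 7 8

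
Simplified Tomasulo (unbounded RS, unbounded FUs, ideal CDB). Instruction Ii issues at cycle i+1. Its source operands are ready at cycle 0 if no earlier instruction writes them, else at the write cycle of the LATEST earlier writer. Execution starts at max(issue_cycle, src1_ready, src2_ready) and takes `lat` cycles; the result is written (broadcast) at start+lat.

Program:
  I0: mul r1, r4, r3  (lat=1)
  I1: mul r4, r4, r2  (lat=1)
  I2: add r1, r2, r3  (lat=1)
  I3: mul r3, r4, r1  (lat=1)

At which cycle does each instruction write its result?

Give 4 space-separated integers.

I0 mul r1: issue@1 deps=(None,None) exec_start@1 write@2
I1 mul r4: issue@2 deps=(None,None) exec_start@2 write@3
I2 add r1: issue@3 deps=(None,None) exec_start@3 write@4
I3 mul r3: issue@4 deps=(1,2) exec_start@4 write@5

Answer: 2 3 4 5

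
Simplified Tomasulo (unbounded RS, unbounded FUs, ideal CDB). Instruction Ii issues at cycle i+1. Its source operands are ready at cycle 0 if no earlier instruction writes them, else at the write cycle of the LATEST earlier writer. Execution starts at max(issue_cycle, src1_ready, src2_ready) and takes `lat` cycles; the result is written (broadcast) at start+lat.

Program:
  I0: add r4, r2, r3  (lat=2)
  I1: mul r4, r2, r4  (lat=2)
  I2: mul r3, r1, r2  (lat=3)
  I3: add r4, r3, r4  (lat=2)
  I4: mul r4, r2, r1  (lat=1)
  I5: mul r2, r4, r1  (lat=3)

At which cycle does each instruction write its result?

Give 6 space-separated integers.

I0 add r4: issue@1 deps=(None,None) exec_start@1 write@3
I1 mul r4: issue@2 deps=(None,0) exec_start@3 write@5
I2 mul r3: issue@3 deps=(None,None) exec_start@3 write@6
I3 add r4: issue@4 deps=(2,1) exec_start@6 write@8
I4 mul r4: issue@5 deps=(None,None) exec_start@5 write@6
I5 mul r2: issue@6 deps=(4,None) exec_start@6 write@9

Answer: 3 5 6 8 6 9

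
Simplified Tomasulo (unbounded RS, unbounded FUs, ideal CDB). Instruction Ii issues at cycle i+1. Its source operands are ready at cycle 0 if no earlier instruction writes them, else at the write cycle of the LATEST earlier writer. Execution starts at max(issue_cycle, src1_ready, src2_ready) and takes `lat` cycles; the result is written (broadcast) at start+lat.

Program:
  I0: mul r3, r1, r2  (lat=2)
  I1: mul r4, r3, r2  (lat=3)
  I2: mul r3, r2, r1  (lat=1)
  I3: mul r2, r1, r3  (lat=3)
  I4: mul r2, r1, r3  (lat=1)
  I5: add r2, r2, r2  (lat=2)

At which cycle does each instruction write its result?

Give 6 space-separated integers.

I0 mul r3: issue@1 deps=(None,None) exec_start@1 write@3
I1 mul r4: issue@2 deps=(0,None) exec_start@3 write@6
I2 mul r3: issue@3 deps=(None,None) exec_start@3 write@4
I3 mul r2: issue@4 deps=(None,2) exec_start@4 write@7
I4 mul r2: issue@5 deps=(None,2) exec_start@5 write@6
I5 add r2: issue@6 deps=(4,4) exec_start@6 write@8

Answer: 3 6 4 7 6 8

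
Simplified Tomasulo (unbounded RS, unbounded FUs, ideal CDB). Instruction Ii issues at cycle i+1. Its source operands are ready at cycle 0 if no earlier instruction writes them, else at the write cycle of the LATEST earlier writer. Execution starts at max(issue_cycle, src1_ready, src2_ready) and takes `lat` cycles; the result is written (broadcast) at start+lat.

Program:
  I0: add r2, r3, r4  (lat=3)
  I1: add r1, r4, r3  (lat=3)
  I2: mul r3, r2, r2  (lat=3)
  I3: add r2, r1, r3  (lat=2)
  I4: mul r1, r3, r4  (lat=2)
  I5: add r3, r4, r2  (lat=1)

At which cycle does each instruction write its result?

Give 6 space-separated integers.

I0 add r2: issue@1 deps=(None,None) exec_start@1 write@4
I1 add r1: issue@2 deps=(None,None) exec_start@2 write@5
I2 mul r3: issue@3 deps=(0,0) exec_start@4 write@7
I3 add r2: issue@4 deps=(1,2) exec_start@7 write@9
I4 mul r1: issue@5 deps=(2,None) exec_start@7 write@9
I5 add r3: issue@6 deps=(None,3) exec_start@9 write@10

Answer: 4 5 7 9 9 10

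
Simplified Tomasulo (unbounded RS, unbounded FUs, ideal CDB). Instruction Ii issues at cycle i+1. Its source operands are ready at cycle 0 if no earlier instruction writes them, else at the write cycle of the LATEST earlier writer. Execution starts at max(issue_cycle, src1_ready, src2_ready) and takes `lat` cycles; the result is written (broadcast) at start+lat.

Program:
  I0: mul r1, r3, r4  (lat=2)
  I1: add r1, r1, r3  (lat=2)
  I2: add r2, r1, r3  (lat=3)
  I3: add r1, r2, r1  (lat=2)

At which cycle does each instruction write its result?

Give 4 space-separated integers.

Answer: 3 5 8 10

Derivation:
I0 mul r1: issue@1 deps=(None,None) exec_start@1 write@3
I1 add r1: issue@2 deps=(0,None) exec_start@3 write@5
I2 add r2: issue@3 deps=(1,None) exec_start@5 write@8
I3 add r1: issue@4 deps=(2,1) exec_start@8 write@10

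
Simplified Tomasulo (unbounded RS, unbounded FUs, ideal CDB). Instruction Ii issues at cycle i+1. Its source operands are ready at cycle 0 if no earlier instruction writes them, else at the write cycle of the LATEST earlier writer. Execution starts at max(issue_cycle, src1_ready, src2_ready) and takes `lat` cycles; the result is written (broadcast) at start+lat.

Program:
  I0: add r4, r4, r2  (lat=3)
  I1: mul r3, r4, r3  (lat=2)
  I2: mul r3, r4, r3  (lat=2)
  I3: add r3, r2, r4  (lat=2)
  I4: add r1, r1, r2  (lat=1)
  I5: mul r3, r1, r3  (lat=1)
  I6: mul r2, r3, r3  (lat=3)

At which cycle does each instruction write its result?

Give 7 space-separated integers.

I0 add r4: issue@1 deps=(None,None) exec_start@1 write@4
I1 mul r3: issue@2 deps=(0,None) exec_start@4 write@6
I2 mul r3: issue@3 deps=(0,1) exec_start@6 write@8
I3 add r3: issue@4 deps=(None,0) exec_start@4 write@6
I4 add r1: issue@5 deps=(None,None) exec_start@5 write@6
I5 mul r3: issue@6 deps=(4,3) exec_start@6 write@7
I6 mul r2: issue@7 deps=(5,5) exec_start@7 write@10

Answer: 4 6 8 6 6 7 10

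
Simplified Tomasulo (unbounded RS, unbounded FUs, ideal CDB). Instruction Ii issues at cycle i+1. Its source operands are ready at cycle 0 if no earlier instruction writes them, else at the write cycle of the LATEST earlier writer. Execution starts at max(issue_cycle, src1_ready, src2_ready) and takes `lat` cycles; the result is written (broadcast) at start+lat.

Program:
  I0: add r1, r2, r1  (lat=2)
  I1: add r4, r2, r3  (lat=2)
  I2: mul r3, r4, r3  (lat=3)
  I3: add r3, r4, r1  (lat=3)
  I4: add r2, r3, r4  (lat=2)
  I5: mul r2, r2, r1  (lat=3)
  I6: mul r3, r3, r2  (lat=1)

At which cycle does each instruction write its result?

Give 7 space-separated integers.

Answer: 3 4 7 7 9 12 13

Derivation:
I0 add r1: issue@1 deps=(None,None) exec_start@1 write@3
I1 add r4: issue@2 deps=(None,None) exec_start@2 write@4
I2 mul r3: issue@3 deps=(1,None) exec_start@4 write@7
I3 add r3: issue@4 deps=(1,0) exec_start@4 write@7
I4 add r2: issue@5 deps=(3,1) exec_start@7 write@9
I5 mul r2: issue@6 deps=(4,0) exec_start@9 write@12
I6 mul r3: issue@7 deps=(3,5) exec_start@12 write@13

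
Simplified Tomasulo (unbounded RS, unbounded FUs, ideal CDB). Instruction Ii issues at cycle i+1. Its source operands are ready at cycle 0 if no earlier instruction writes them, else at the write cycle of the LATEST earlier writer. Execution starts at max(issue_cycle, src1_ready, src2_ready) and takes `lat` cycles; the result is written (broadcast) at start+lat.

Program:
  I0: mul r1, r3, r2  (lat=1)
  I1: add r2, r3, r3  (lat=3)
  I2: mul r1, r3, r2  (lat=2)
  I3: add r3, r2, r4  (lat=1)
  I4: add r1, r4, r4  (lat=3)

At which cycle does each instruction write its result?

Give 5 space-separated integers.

Answer: 2 5 7 6 8

Derivation:
I0 mul r1: issue@1 deps=(None,None) exec_start@1 write@2
I1 add r2: issue@2 deps=(None,None) exec_start@2 write@5
I2 mul r1: issue@3 deps=(None,1) exec_start@5 write@7
I3 add r3: issue@4 deps=(1,None) exec_start@5 write@6
I4 add r1: issue@5 deps=(None,None) exec_start@5 write@8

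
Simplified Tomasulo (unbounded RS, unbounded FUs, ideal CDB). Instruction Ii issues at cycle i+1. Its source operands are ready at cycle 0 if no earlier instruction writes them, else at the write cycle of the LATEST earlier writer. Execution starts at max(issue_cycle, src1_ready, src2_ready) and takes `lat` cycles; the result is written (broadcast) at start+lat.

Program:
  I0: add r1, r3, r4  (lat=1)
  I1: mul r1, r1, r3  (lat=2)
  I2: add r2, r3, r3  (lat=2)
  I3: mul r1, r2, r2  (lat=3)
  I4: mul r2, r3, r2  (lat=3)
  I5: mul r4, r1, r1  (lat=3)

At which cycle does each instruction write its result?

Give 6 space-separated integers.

Answer: 2 4 5 8 8 11

Derivation:
I0 add r1: issue@1 deps=(None,None) exec_start@1 write@2
I1 mul r1: issue@2 deps=(0,None) exec_start@2 write@4
I2 add r2: issue@3 deps=(None,None) exec_start@3 write@5
I3 mul r1: issue@4 deps=(2,2) exec_start@5 write@8
I4 mul r2: issue@5 deps=(None,2) exec_start@5 write@8
I5 mul r4: issue@6 deps=(3,3) exec_start@8 write@11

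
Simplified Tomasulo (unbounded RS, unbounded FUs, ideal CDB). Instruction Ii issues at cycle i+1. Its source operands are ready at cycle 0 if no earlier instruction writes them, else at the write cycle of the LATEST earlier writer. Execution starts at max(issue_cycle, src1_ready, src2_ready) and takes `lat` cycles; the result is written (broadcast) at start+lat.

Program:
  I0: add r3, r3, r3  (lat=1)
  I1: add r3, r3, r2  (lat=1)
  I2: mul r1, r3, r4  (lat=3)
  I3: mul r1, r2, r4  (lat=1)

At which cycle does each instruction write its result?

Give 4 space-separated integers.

I0 add r3: issue@1 deps=(None,None) exec_start@1 write@2
I1 add r3: issue@2 deps=(0,None) exec_start@2 write@3
I2 mul r1: issue@3 deps=(1,None) exec_start@3 write@6
I3 mul r1: issue@4 deps=(None,None) exec_start@4 write@5

Answer: 2 3 6 5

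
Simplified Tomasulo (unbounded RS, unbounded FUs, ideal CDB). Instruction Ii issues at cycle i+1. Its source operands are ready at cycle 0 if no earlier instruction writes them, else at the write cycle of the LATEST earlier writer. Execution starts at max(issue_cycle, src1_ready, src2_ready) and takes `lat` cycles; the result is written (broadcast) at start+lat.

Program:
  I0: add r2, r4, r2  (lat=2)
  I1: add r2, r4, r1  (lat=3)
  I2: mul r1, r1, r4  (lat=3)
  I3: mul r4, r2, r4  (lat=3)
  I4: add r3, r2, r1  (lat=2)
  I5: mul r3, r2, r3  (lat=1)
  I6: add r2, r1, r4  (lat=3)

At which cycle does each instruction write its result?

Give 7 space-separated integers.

I0 add r2: issue@1 deps=(None,None) exec_start@1 write@3
I1 add r2: issue@2 deps=(None,None) exec_start@2 write@5
I2 mul r1: issue@3 deps=(None,None) exec_start@3 write@6
I3 mul r4: issue@4 deps=(1,None) exec_start@5 write@8
I4 add r3: issue@5 deps=(1,2) exec_start@6 write@8
I5 mul r3: issue@6 deps=(1,4) exec_start@8 write@9
I6 add r2: issue@7 deps=(2,3) exec_start@8 write@11

Answer: 3 5 6 8 8 9 11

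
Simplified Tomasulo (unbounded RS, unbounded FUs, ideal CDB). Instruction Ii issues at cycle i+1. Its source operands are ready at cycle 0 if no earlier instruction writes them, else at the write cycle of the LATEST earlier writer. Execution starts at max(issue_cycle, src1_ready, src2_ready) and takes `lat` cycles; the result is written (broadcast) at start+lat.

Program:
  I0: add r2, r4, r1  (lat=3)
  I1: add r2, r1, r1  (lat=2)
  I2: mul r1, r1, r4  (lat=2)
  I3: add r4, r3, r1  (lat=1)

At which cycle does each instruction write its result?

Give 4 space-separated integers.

Answer: 4 4 5 6

Derivation:
I0 add r2: issue@1 deps=(None,None) exec_start@1 write@4
I1 add r2: issue@2 deps=(None,None) exec_start@2 write@4
I2 mul r1: issue@3 deps=(None,None) exec_start@3 write@5
I3 add r4: issue@4 deps=(None,2) exec_start@5 write@6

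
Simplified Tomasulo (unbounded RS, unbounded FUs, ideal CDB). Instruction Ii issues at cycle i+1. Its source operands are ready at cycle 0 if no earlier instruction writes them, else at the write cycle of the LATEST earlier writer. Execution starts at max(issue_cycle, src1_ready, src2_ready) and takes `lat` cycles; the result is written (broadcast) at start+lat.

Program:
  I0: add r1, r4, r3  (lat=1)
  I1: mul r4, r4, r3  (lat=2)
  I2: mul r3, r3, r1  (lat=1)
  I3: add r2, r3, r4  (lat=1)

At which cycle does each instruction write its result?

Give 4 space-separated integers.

I0 add r1: issue@1 deps=(None,None) exec_start@1 write@2
I1 mul r4: issue@2 deps=(None,None) exec_start@2 write@4
I2 mul r3: issue@3 deps=(None,0) exec_start@3 write@4
I3 add r2: issue@4 deps=(2,1) exec_start@4 write@5

Answer: 2 4 4 5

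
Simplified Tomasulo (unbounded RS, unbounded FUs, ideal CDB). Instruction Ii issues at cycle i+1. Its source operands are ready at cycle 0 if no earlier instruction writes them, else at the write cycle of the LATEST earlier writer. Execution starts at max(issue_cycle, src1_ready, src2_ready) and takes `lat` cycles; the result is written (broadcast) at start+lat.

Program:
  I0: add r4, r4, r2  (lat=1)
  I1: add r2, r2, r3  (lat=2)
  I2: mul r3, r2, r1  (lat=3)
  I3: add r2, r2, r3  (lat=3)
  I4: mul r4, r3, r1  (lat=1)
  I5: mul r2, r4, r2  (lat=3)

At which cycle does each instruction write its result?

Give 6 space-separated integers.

I0 add r4: issue@1 deps=(None,None) exec_start@1 write@2
I1 add r2: issue@2 deps=(None,None) exec_start@2 write@4
I2 mul r3: issue@3 deps=(1,None) exec_start@4 write@7
I3 add r2: issue@4 deps=(1,2) exec_start@7 write@10
I4 mul r4: issue@5 deps=(2,None) exec_start@7 write@8
I5 mul r2: issue@6 deps=(4,3) exec_start@10 write@13

Answer: 2 4 7 10 8 13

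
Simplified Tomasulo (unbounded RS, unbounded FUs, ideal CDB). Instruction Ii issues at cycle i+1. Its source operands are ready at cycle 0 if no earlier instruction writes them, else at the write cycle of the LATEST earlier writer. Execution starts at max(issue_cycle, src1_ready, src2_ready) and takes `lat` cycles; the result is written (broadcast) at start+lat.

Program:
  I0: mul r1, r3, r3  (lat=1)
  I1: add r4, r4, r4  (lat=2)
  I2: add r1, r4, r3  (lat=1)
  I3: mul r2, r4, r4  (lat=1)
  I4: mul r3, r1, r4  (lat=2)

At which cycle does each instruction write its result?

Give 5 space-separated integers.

I0 mul r1: issue@1 deps=(None,None) exec_start@1 write@2
I1 add r4: issue@2 deps=(None,None) exec_start@2 write@4
I2 add r1: issue@3 deps=(1,None) exec_start@4 write@5
I3 mul r2: issue@4 deps=(1,1) exec_start@4 write@5
I4 mul r3: issue@5 deps=(2,1) exec_start@5 write@7

Answer: 2 4 5 5 7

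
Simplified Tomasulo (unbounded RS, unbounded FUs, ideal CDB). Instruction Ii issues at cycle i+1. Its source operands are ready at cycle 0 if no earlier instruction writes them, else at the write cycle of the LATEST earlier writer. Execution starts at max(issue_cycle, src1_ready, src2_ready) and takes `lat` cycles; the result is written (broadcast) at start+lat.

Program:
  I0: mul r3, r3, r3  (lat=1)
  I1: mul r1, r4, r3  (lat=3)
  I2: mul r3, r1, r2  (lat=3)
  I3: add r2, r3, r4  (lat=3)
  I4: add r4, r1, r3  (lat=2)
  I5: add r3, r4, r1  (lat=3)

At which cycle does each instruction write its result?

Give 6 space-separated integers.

I0 mul r3: issue@1 deps=(None,None) exec_start@1 write@2
I1 mul r1: issue@2 deps=(None,0) exec_start@2 write@5
I2 mul r3: issue@3 deps=(1,None) exec_start@5 write@8
I3 add r2: issue@4 deps=(2,None) exec_start@8 write@11
I4 add r4: issue@5 deps=(1,2) exec_start@8 write@10
I5 add r3: issue@6 deps=(4,1) exec_start@10 write@13

Answer: 2 5 8 11 10 13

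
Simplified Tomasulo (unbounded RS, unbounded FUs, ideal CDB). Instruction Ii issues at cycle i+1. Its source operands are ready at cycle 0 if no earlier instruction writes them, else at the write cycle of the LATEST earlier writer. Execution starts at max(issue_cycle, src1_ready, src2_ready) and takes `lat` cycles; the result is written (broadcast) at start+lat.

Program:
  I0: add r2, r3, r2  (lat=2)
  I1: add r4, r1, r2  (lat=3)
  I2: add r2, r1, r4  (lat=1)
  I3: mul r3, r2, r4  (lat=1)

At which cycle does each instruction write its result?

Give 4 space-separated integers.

Answer: 3 6 7 8

Derivation:
I0 add r2: issue@1 deps=(None,None) exec_start@1 write@3
I1 add r4: issue@2 deps=(None,0) exec_start@3 write@6
I2 add r2: issue@3 deps=(None,1) exec_start@6 write@7
I3 mul r3: issue@4 deps=(2,1) exec_start@7 write@8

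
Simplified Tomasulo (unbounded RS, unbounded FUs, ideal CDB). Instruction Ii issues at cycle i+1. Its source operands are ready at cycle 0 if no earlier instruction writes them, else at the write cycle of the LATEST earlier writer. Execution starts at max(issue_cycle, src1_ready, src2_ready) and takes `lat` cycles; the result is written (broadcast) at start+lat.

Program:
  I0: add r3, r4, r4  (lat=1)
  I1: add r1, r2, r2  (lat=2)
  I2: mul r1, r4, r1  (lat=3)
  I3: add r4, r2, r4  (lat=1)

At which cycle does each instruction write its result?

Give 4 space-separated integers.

I0 add r3: issue@1 deps=(None,None) exec_start@1 write@2
I1 add r1: issue@2 deps=(None,None) exec_start@2 write@4
I2 mul r1: issue@3 deps=(None,1) exec_start@4 write@7
I3 add r4: issue@4 deps=(None,None) exec_start@4 write@5

Answer: 2 4 7 5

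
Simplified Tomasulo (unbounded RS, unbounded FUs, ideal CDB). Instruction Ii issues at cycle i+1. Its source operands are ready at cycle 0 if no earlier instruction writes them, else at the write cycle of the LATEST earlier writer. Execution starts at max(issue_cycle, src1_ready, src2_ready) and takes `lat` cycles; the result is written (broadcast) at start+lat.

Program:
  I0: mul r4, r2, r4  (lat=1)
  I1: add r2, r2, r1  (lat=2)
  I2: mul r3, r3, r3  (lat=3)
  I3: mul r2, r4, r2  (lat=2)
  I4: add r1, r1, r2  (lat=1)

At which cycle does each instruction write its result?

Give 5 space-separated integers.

Answer: 2 4 6 6 7

Derivation:
I0 mul r4: issue@1 deps=(None,None) exec_start@1 write@2
I1 add r2: issue@2 deps=(None,None) exec_start@2 write@4
I2 mul r3: issue@3 deps=(None,None) exec_start@3 write@6
I3 mul r2: issue@4 deps=(0,1) exec_start@4 write@6
I4 add r1: issue@5 deps=(None,3) exec_start@6 write@7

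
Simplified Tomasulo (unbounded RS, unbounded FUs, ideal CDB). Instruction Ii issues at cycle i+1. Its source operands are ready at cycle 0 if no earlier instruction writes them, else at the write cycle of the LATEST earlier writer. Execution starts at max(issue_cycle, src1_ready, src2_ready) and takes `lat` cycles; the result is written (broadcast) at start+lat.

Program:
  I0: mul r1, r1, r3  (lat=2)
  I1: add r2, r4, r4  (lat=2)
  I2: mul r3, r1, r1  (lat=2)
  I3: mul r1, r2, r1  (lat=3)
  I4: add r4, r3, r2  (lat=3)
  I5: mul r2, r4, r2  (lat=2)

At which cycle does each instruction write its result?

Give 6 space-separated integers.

I0 mul r1: issue@1 deps=(None,None) exec_start@1 write@3
I1 add r2: issue@2 deps=(None,None) exec_start@2 write@4
I2 mul r3: issue@3 deps=(0,0) exec_start@3 write@5
I3 mul r1: issue@4 deps=(1,0) exec_start@4 write@7
I4 add r4: issue@5 deps=(2,1) exec_start@5 write@8
I5 mul r2: issue@6 deps=(4,1) exec_start@8 write@10

Answer: 3 4 5 7 8 10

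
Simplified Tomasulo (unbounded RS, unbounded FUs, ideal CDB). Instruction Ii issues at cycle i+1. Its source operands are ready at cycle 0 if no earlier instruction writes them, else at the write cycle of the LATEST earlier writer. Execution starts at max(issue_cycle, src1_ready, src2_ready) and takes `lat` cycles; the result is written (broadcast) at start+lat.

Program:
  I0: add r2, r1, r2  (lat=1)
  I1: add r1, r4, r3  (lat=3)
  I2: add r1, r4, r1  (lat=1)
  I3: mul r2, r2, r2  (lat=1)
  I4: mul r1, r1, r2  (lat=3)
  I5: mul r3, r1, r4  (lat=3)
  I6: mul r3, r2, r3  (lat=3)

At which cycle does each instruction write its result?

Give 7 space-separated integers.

Answer: 2 5 6 5 9 12 15

Derivation:
I0 add r2: issue@1 deps=(None,None) exec_start@1 write@2
I1 add r1: issue@2 deps=(None,None) exec_start@2 write@5
I2 add r1: issue@3 deps=(None,1) exec_start@5 write@6
I3 mul r2: issue@4 deps=(0,0) exec_start@4 write@5
I4 mul r1: issue@5 deps=(2,3) exec_start@6 write@9
I5 mul r3: issue@6 deps=(4,None) exec_start@9 write@12
I6 mul r3: issue@7 deps=(3,5) exec_start@12 write@15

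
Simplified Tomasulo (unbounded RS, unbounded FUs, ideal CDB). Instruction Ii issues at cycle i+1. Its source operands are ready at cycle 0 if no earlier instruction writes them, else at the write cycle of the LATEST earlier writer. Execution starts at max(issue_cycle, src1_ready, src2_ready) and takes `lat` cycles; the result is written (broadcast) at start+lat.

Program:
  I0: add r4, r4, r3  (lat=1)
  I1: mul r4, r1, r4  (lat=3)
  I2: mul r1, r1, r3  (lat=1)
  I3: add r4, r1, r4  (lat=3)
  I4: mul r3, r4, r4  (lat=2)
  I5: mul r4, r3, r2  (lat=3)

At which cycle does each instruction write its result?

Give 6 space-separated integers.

Answer: 2 5 4 8 10 13

Derivation:
I0 add r4: issue@1 deps=(None,None) exec_start@1 write@2
I1 mul r4: issue@2 deps=(None,0) exec_start@2 write@5
I2 mul r1: issue@3 deps=(None,None) exec_start@3 write@4
I3 add r4: issue@4 deps=(2,1) exec_start@5 write@8
I4 mul r3: issue@5 deps=(3,3) exec_start@8 write@10
I5 mul r4: issue@6 deps=(4,None) exec_start@10 write@13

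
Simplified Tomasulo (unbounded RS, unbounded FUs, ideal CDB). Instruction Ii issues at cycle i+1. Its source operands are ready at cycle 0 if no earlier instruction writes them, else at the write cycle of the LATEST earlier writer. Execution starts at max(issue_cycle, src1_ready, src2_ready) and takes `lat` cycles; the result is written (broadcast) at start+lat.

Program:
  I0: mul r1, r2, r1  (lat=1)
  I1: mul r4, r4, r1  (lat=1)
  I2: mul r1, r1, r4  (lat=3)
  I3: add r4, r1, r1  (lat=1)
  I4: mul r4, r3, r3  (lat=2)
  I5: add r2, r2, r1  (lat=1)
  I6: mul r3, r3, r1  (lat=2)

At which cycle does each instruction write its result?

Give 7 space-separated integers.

I0 mul r1: issue@1 deps=(None,None) exec_start@1 write@2
I1 mul r4: issue@2 deps=(None,0) exec_start@2 write@3
I2 mul r1: issue@3 deps=(0,1) exec_start@3 write@6
I3 add r4: issue@4 deps=(2,2) exec_start@6 write@7
I4 mul r4: issue@5 deps=(None,None) exec_start@5 write@7
I5 add r2: issue@6 deps=(None,2) exec_start@6 write@7
I6 mul r3: issue@7 deps=(None,2) exec_start@7 write@9

Answer: 2 3 6 7 7 7 9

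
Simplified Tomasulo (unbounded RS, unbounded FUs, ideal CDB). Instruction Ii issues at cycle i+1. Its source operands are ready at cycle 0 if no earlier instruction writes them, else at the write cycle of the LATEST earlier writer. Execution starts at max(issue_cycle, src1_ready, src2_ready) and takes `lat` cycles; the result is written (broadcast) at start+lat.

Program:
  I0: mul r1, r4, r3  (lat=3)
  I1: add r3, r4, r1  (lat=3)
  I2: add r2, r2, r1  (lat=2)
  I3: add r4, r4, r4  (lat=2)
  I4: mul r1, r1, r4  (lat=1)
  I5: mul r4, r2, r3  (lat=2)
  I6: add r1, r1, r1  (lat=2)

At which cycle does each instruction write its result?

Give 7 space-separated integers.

I0 mul r1: issue@1 deps=(None,None) exec_start@1 write@4
I1 add r3: issue@2 deps=(None,0) exec_start@4 write@7
I2 add r2: issue@3 deps=(None,0) exec_start@4 write@6
I3 add r4: issue@4 deps=(None,None) exec_start@4 write@6
I4 mul r1: issue@5 deps=(0,3) exec_start@6 write@7
I5 mul r4: issue@6 deps=(2,1) exec_start@7 write@9
I6 add r1: issue@7 deps=(4,4) exec_start@7 write@9

Answer: 4 7 6 6 7 9 9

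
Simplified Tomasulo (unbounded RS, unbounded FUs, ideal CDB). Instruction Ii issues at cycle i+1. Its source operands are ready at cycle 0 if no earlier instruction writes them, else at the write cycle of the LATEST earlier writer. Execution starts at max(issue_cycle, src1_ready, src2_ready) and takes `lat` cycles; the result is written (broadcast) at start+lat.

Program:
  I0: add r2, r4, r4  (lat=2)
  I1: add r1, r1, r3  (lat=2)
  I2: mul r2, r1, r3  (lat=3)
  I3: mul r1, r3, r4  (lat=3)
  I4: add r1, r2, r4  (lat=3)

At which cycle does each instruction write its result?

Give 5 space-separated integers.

I0 add r2: issue@1 deps=(None,None) exec_start@1 write@3
I1 add r1: issue@2 deps=(None,None) exec_start@2 write@4
I2 mul r2: issue@3 deps=(1,None) exec_start@4 write@7
I3 mul r1: issue@4 deps=(None,None) exec_start@4 write@7
I4 add r1: issue@5 deps=(2,None) exec_start@7 write@10

Answer: 3 4 7 7 10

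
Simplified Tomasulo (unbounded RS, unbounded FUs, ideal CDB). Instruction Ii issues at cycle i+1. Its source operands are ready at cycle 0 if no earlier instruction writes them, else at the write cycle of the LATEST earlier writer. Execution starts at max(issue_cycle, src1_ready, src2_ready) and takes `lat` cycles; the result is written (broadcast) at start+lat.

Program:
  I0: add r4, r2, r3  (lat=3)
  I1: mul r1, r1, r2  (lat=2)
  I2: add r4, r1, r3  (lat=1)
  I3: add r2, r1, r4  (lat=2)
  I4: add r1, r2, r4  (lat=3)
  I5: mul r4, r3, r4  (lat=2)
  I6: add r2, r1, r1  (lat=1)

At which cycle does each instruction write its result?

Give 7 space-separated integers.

Answer: 4 4 5 7 10 8 11

Derivation:
I0 add r4: issue@1 deps=(None,None) exec_start@1 write@4
I1 mul r1: issue@2 deps=(None,None) exec_start@2 write@4
I2 add r4: issue@3 deps=(1,None) exec_start@4 write@5
I3 add r2: issue@4 deps=(1,2) exec_start@5 write@7
I4 add r1: issue@5 deps=(3,2) exec_start@7 write@10
I5 mul r4: issue@6 deps=(None,2) exec_start@6 write@8
I6 add r2: issue@7 deps=(4,4) exec_start@10 write@11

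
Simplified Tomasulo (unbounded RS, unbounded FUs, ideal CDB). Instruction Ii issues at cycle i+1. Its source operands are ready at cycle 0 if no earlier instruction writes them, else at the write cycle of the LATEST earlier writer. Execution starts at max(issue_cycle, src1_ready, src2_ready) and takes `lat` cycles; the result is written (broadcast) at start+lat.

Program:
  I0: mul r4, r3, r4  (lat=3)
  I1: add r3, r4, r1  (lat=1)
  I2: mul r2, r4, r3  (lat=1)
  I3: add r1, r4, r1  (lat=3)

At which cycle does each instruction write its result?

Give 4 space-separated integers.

Answer: 4 5 6 7

Derivation:
I0 mul r4: issue@1 deps=(None,None) exec_start@1 write@4
I1 add r3: issue@2 deps=(0,None) exec_start@4 write@5
I2 mul r2: issue@3 deps=(0,1) exec_start@5 write@6
I3 add r1: issue@4 deps=(0,None) exec_start@4 write@7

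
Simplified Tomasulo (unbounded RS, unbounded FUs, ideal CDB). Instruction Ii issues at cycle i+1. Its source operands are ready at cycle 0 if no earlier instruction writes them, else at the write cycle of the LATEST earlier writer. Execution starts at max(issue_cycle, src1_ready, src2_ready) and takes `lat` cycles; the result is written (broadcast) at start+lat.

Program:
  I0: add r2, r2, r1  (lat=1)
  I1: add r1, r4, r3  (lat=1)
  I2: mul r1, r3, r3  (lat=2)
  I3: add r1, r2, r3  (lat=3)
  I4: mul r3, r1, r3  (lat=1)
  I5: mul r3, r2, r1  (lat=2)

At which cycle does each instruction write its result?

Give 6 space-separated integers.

I0 add r2: issue@1 deps=(None,None) exec_start@1 write@2
I1 add r1: issue@2 deps=(None,None) exec_start@2 write@3
I2 mul r1: issue@3 deps=(None,None) exec_start@3 write@5
I3 add r1: issue@4 deps=(0,None) exec_start@4 write@7
I4 mul r3: issue@5 deps=(3,None) exec_start@7 write@8
I5 mul r3: issue@6 deps=(0,3) exec_start@7 write@9

Answer: 2 3 5 7 8 9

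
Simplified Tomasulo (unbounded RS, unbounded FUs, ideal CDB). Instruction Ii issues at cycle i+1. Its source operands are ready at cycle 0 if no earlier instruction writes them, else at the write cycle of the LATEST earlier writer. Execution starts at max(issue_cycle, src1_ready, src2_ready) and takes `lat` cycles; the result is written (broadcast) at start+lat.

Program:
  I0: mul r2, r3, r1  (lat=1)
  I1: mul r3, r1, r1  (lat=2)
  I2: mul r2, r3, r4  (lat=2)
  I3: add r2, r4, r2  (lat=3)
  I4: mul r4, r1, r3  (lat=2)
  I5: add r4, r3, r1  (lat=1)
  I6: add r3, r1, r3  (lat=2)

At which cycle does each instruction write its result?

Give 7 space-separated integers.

Answer: 2 4 6 9 7 7 9

Derivation:
I0 mul r2: issue@1 deps=(None,None) exec_start@1 write@2
I1 mul r3: issue@2 deps=(None,None) exec_start@2 write@4
I2 mul r2: issue@3 deps=(1,None) exec_start@4 write@6
I3 add r2: issue@4 deps=(None,2) exec_start@6 write@9
I4 mul r4: issue@5 deps=(None,1) exec_start@5 write@7
I5 add r4: issue@6 deps=(1,None) exec_start@6 write@7
I6 add r3: issue@7 deps=(None,1) exec_start@7 write@9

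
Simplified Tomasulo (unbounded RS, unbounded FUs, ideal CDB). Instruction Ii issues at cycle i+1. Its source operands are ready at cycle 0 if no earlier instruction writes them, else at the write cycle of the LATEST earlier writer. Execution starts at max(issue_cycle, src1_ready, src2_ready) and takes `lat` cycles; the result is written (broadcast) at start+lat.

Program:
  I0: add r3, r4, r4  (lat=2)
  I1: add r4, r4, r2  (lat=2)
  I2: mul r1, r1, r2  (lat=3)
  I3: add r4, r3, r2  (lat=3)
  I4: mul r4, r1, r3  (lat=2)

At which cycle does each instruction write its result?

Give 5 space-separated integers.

Answer: 3 4 6 7 8

Derivation:
I0 add r3: issue@1 deps=(None,None) exec_start@1 write@3
I1 add r4: issue@2 deps=(None,None) exec_start@2 write@4
I2 mul r1: issue@3 deps=(None,None) exec_start@3 write@6
I3 add r4: issue@4 deps=(0,None) exec_start@4 write@7
I4 mul r4: issue@5 deps=(2,0) exec_start@6 write@8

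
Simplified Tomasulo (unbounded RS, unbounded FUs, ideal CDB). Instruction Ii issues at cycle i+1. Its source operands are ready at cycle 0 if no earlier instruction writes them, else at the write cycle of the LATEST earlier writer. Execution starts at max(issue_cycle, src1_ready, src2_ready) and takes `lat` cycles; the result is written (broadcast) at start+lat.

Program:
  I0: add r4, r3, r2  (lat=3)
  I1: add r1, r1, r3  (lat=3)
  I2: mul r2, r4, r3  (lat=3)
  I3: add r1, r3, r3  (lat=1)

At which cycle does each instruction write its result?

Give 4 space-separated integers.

Answer: 4 5 7 5

Derivation:
I0 add r4: issue@1 deps=(None,None) exec_start@1 write@4
I1 add r1: issue@2 deps=(None,None) exec_start@2 write@5
I2 mul r2: issue@3 deps=(0,None) exec_start@4 write@7
I3 add r1: issue@4 deps=(None,None) exec_start@4 write@5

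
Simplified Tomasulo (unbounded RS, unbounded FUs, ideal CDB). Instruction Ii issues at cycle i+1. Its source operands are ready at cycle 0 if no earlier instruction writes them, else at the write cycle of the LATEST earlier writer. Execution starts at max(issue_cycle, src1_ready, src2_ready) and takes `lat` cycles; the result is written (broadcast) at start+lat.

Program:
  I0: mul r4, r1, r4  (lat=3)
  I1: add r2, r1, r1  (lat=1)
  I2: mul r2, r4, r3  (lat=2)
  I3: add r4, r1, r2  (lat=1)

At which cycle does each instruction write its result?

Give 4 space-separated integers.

I0 mul r4: issue@1 deps=(None,None) exec_start@1 write@4
I1 add r2: issue@2 deps=(None,None) exec_start@2 write@3
I2 mul r2: issue@3 deps=(0,None) exec_start@4 write@6
I3 add r4: issue@4 deps=(None,2) exec_start@6 write@7

Answer: 4 3 6 7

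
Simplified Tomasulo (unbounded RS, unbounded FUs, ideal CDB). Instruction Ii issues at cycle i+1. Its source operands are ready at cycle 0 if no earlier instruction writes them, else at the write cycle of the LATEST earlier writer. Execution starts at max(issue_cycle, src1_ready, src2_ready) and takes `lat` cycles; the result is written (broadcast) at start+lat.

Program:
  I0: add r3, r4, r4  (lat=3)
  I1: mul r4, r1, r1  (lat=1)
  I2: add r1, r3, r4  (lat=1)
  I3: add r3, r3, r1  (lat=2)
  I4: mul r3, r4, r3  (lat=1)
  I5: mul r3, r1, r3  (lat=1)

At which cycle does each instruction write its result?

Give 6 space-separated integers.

Answer: 4 3 5 7 8 9

Derivation:
I0 add r3: issue@1 deps=(None,None) exec_start@1 write@4
I1 mul r4: issue@2 deps=(None,None) exec_start@2 write@3
I2 add r1: issue@3 deps=(0,1) exec_start@4 write@5
I3 add r3: issue@4 deps=(0,2) exec_start@5 write@7
I4 mul r3: issue@5 deps=(1,3) exec_start@7 write@8
I5 mul r3: issue@6 deps=(2,4) exec_start@8 write@9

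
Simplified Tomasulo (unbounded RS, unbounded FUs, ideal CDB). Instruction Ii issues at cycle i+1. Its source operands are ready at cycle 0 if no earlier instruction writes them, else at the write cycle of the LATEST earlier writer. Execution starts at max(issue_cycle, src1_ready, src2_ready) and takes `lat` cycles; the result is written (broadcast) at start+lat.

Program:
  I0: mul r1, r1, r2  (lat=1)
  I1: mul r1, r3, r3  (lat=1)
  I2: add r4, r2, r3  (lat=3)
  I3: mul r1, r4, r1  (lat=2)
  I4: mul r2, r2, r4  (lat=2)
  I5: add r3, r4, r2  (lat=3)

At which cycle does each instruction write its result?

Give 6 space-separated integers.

I0 mul r1: issue@1 deps=(None,None) exec_start@1 write@2
I1 mul r1: issue@2 deps=(None,None) exec_start@2 write@3
I2 add r4: issue@3 deps=(None,None) exec_start@3 write@6
I3 mul r1: issue@4 deps=(2,1) exec_start@6 write@8
I4 mul r2: issue@5 deps=(None,2) exec_start@6 write@8
I5 add r3: issue@6 deps=(2,4) exec_start@8 write@11

Answer: 2 3 6 8 8 11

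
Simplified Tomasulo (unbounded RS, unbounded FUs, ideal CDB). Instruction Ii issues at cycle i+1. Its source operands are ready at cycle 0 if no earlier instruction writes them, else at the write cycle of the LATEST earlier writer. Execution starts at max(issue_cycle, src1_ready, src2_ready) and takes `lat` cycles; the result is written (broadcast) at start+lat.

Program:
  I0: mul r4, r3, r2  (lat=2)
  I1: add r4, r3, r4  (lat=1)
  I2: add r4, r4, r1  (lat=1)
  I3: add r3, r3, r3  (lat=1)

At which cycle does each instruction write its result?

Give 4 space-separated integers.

Answer: 3 4 5 5

Derivation:
I0 mul r4: issue@1 deps=(None,None) exec_start@1 write@3
I1 add r4: issue@2 deps=(None,0) exec_start@3 write@4
I2 add r4: issue@3 deps=(1,None) exec_start@4 write@5
I3 add r3: issue@4 deps=(None,None) exec_start@4 write@5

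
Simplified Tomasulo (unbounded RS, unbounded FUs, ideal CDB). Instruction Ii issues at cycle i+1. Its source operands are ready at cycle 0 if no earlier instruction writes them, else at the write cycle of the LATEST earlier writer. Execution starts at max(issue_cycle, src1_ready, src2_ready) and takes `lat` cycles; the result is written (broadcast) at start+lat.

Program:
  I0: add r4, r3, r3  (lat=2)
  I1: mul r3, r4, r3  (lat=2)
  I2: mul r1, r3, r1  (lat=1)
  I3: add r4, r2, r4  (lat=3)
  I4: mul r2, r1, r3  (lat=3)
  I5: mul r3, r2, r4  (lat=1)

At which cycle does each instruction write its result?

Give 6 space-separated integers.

I0 add r4: issue@1 deps=(None,None) exec_start@1 write@3
I1 mul r3: issue@2 deps=(0,None) exec_start@3 write@5
I2 mul r1: issue@3 deps=(1,None) exec_start@5 write@6
I3 add r4: issue@4 deps=(None,0) exec_start@4 write@7
I4 mul r2: issue@5 deps=(2,1) exec_start@6 write@9
I5 mul r3: issue@6 deps=(4,3) exec_start@9 write@10

Answer: 3 5 6 7 9 10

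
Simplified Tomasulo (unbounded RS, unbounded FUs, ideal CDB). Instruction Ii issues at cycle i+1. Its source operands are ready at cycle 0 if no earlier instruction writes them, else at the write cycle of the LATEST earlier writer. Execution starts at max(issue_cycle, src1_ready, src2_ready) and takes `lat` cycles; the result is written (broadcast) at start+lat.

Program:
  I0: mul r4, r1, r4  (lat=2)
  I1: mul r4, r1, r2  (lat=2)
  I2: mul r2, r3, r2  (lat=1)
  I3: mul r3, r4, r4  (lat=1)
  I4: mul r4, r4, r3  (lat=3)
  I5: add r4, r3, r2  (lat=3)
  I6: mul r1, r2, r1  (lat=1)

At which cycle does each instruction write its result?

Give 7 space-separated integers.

Answer: 3 4 4 5 8 9 8

Derivation:
I0 mul r4: issue@1 deps=(None,None) exec_start@1 write@3
I1 mul r4: issue@2 deps=(None,None) exec_start@2 write@4
I2 mul r2: issue@3 deps=(None,None) exec_start@3 write@4
I3 mul r3: issue@4 deps=(1,1) exec_start@4 write@5
I4 mul r4: issue@5 deps=(1,3) exec_start@5 write@8
I5 add r4: issue@6 deps=(3,2) exec_start@6 write@9
I6 mul r1: issue@7 deps=(2,None) exec_start@7 write@8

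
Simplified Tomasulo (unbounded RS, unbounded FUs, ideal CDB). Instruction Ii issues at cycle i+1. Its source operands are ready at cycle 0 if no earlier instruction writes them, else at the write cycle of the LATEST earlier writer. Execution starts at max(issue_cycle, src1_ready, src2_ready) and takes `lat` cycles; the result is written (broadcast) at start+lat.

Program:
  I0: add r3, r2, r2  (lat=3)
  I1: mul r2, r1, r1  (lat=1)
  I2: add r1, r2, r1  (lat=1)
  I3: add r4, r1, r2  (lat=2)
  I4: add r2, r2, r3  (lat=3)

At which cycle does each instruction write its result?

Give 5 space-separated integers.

Answer: 4 3 4 6 8

Derivation:
I0 add r3: issue@1 deps=(None,None) exec_start@1 write@4
I1 mul r2: issue@2 deps=(None,None) exec_start@2 write@3
I2 add r1: issue@3 deps=(1,None) exec_start@3 write@4
I3 add r4: issue@4 deps=(2,1) exec_start@4 write@6
I4 add r2: issue@5 deps=(1,0) exec_start@5 write@8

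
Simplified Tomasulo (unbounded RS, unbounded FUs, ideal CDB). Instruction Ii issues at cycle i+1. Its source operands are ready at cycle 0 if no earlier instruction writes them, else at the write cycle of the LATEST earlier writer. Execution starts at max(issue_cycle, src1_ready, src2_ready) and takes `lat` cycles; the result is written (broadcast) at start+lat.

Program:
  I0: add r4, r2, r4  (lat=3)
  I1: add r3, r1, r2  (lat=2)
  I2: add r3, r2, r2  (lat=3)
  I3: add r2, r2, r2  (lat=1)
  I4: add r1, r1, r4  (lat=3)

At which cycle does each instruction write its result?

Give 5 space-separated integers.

I0 add r4: issue@1 deps=(None,None) exec_start@1 write@4
I1 add r3: issue@2 deps=(None,None) exec_start@2 write@4
I2 add r3: issue@3 deps=(None,None) exec_start@3 write@6
I3 add r2: issue@4 deps=(None,None) exec_start@4 write@5
I4 add r1: issue@5 deps=(None,0) exec_start@5 write@8

Answer: 4 4 6 5 8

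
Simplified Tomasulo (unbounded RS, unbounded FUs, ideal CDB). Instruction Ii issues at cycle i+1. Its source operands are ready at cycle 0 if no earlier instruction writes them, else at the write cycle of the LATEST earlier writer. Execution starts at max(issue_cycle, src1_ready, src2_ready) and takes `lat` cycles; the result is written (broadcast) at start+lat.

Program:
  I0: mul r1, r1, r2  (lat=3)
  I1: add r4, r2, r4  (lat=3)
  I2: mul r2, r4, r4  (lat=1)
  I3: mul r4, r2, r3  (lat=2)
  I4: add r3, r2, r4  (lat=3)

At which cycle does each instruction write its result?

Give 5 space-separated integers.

Answer: 4 5 6 8 11

Derivation:
I0 mul r1: issue@1 deps=(None,None) exec_start@1 write@4
I1 add r4: issue@2 deps=(None,None) exec_start@2 write@5
I2 mul r2: issue@3 deps=(1,1) exec_start@5 write@6
I3 mul r4: issue@4 deps=(2,None) exec_start@6 write@8
I4 add r3: issue@5 deps=(2,3) exec_start@8 write@11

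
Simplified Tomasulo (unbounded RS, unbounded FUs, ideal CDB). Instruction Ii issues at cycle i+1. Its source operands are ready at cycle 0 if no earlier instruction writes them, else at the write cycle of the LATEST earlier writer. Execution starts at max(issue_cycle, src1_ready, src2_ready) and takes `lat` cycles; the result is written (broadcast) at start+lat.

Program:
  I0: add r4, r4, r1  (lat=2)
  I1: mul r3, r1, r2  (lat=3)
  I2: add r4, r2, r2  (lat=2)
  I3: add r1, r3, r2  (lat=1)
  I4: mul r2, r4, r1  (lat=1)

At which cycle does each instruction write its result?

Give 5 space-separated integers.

Answer: 3 5 5 6 7

Derivation:
I0 add r4: issue@1 deps=(None,None) exec_start@1 write@3
I1 mul r3: issue@2 deps=(None,None) exec_start@2 write@5
I2 add r4: issue@3 deps=(None,None) exec_start@3 write@5
I3 add r1: issue@4 deps=(1,None) exec_start@5 write@6
I4 mul r2: issue@5 deps=(2,3) exec_start@6 write@7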